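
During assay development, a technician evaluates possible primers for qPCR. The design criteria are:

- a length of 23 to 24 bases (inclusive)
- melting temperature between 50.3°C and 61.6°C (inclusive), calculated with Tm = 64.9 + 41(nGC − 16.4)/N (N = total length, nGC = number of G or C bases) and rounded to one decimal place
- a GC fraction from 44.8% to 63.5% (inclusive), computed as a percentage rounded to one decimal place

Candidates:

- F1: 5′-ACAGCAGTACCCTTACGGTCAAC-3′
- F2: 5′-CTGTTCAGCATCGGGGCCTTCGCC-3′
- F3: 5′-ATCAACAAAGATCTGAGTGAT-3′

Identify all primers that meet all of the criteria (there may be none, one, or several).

F1 (23 nt, A=7 T=4 G=4 C=8): length 23 ✓; Tm = 64.9 + 41·(12 − 16.4)/23 = 57.1°C ✓; GC 12/23 = 52.2% ✓ — passes.
F2 (24 nt, A=2 T=6 G=7 C=9): length 24 ✓; Tm = 64.9 + 41·(16 − 16.4)/24 = 64.2°C, outside 50.3–61.6°C ✗; GC 16/24 = 66.7%, outside 44.8–63.5% ✗ — fails.
F3 (21 nt, A=9 T=5 G=4 C=3): length 21, outside 23–24 ✗; Tm = 64.9 + 41·(7 − 16.4)/21 = 46.5°C, outside 50.3–61.6°C ✗; GC 7/21 = 33.3%, outside 44.8–63.5% ✗ — fails.

F1 only.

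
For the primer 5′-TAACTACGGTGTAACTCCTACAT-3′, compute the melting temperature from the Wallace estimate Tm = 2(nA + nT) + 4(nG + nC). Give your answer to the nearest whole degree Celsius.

64°C

Base counts: A=7, T=7, G=3, C=6 (length 23).
Tm = 2·(7+7) + 4·(3+6) = 2·14 + 4·9 = 28 + 36 = 64°C.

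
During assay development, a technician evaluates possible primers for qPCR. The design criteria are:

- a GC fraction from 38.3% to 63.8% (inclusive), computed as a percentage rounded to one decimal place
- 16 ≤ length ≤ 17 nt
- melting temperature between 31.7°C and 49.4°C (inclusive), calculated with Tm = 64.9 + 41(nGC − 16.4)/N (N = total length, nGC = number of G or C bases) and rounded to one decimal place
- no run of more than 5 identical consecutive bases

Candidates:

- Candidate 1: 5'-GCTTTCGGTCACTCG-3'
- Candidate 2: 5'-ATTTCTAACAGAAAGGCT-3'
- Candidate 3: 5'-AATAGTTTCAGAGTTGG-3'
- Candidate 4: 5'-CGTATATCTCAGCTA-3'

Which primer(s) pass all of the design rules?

Candidate 1 (15 nt, A=1 T=5 G=4 C=5): GC 9/15 = 60.0% ✓; length 15, outside 16–17 ✗; Tm = 64.9 + 41·(9 − 16.4)/15 = 44.7°C ✓; longest run = 3 ✓ — fails.
Candidate 2 (18 nt, A=7 T=5 G=3 C=3): GC 6/18 = 33.3%, outside 38.3–63.8% ✗; length 18, outside 16–17 ✗; Tm = 64.9 + 41·(6 − 16.4)/18 = 41.2°C ✓; longest run = 3 ✓ — fails.
Candidate 3 (17 nt, A=5 T=6 G=5 C=1): GC 6/17 = 35.3%, outside 38.3–63.8% ✗; length 17 ✓; Tm = 64.9 + 41·(6 − 16.4)/17 = 39.8°C ✓; longest run = 3 ✓ — fails.
Candidate 4 (15 nt, A=4 T=5 G=2 C=4): GC 6/15 = 40.0% ✓; length 15, outside 16–17 ✗; Tm = 64.9 + 41·(6 − 16.4)/15 = 36.5°C ✓; longest run = 1 ✓ — fails.

None of the candidates satisfy all criteria.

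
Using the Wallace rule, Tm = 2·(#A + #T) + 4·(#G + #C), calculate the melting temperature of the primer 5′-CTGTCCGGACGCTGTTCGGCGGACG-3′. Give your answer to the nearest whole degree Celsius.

Base counts: A=2, T=5, G=10, C=8 (length 25).
Tm = 2·(2+5) + 4·(10+8) = 2·7 + 4·18 = 14 + 72 = 86°C.

86°C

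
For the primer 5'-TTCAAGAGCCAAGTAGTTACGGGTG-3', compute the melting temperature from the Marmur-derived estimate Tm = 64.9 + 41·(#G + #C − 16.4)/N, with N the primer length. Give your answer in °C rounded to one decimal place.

57.7°C

Base counts: A=7, T=6, G=8, C=4; G+C = 12, N = 25.
Tm = 64.9 + 41·(12 − 16.4)/25 = 64.9 + -180.40/25 = 57.7°C.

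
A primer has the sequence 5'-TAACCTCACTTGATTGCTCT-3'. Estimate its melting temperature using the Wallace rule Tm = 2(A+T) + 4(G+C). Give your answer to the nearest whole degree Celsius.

Base counts: A=4, T=8, G=2, C=6 (length 20).
Tm = 2·(4+8) + 4·(2+6) = 2·12 + 4·8 = 24 + 32 = 56°C.

56°C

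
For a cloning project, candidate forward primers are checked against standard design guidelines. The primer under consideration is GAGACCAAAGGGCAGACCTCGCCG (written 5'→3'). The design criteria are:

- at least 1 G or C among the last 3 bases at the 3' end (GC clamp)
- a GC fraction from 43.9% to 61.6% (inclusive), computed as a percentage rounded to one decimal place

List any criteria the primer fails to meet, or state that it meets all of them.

Base counts: A=7, T=1, G=8, C=8 (length 24).
GC clamp: 3' end CCG has 3 G/C ✓
GC content: GC 16/24 = 66.7%, outside 43.9–61.6% ✗

Fails: GC content.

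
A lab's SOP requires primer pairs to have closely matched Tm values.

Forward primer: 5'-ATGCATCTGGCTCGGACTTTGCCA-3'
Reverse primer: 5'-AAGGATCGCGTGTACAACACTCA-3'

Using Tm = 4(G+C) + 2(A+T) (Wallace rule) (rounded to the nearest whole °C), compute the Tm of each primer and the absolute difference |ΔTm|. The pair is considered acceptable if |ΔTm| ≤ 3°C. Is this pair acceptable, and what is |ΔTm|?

Forward: A=4 T=7 G=6 C=7 → Tm = 2·11 + 4·13 = 74°C.
Reverse: A=8 T=4 G=5 C=6 → Tm = 2·12 + 4·11 = 68°C.
|ΔTm| = |74 − 68| = 6°C, > 3°C.

|ΔTm| = 6°C; the pair is not acceptable.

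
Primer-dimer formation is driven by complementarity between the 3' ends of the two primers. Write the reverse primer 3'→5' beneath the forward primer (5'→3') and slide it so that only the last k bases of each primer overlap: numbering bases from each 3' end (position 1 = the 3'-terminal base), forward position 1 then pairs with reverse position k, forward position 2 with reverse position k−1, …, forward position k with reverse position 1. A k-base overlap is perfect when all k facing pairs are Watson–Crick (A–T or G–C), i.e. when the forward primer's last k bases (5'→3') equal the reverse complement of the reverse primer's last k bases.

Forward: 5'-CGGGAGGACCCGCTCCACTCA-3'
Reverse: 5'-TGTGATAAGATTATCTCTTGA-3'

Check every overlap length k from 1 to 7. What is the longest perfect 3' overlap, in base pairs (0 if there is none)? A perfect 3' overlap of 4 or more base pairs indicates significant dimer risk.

Longest perfect overlap: 3 complementary base pairs; below the dimer-risk threshold (threshold 4).

Last 7 bases (5'→3') — forward …CCACTCA, reverse …CTCTTGA.
Reverse complement of the reverse primer's last 7 bases: TCAAGAG; its first k bases are the reverse complement of the reverse primer's last k bases, so a perfect k-base overlap needs the forward primer's last k bases to equal them.
Comparing (forward last k vs required): k=1: A vs T ✗; k=2: CA vs TC ✗; k=3: TCA vs TCA ✓; k=4: CTCA vs TCAA ✗; k=5: ACTCA vs TCAAG ✗; k=6: CACTCA vs TCAAGA ✗; k=7: CCACTCA vs TCAAGAG ✗.
Only k = 3 is perfect, so the longest perfect 3' overlap is 3.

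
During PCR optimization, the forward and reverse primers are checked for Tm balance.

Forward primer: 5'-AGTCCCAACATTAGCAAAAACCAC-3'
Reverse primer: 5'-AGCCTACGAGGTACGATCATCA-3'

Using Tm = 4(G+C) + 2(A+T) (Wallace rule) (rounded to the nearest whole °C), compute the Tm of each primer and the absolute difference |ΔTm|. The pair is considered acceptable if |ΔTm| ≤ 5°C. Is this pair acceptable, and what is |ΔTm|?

|ΔTm| = 2°C; the pair is acceptable.

Forward: A=11 T=3 G=2 C=8 → Tm = 2·14 + 4·10 = 68°C.
Reverse: A=7 T=4 G=5 C=6 → Tm = 2·11 + 4·11 = 66°C.
|ΔTm| = |68 − 66| = 2°C, ≤ 5°C.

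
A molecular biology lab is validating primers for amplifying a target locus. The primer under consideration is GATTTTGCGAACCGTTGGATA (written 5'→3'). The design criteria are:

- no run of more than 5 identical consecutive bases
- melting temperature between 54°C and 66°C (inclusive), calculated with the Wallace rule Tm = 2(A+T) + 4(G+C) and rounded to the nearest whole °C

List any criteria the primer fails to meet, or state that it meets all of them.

Meets all criteria.

Base counts: A=5, T=7, G=6, C=3 (length 21).
homopolymer run: longest run = 4 ✓
Tm: Tm = 2·12 + 4·9 = 60°C ✓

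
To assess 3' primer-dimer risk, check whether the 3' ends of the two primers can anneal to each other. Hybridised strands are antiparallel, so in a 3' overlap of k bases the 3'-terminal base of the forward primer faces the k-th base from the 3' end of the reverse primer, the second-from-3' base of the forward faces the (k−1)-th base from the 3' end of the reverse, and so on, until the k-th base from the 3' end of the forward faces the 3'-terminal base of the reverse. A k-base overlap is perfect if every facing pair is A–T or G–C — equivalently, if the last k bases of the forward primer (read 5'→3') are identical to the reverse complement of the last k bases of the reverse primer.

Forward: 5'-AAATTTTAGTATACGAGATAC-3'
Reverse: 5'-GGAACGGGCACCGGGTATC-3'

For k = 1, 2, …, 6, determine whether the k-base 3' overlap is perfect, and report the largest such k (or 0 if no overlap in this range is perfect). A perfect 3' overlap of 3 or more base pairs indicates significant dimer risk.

Last 6 bases (5'→3') — forward …AGATAC, reverse …GGTATC.
Reverse complement of the reverse primer's last 6 bases: GATACC; its first k bases are the reverse complement of the reverse primer's last k bases, so a perfect k-base overlap needs the forward primer's last k bases to equal them.
Comparing (forward last k vs required): k=1: C vs G ✗; k=2: AC vs GA ✗; k=3: TAC vs GAT ✗; k=4: ATAC vs GATA ✗; k=5: GATAC vs GATAC ✓; k=6: AGATAC vs GATACC ✗.
Only k = 5 is perfect, so the longest perfect 3' overlap is 5.

Longest perfect overlap: 5 complementary base pairs; significant dimer risk (threshold 3).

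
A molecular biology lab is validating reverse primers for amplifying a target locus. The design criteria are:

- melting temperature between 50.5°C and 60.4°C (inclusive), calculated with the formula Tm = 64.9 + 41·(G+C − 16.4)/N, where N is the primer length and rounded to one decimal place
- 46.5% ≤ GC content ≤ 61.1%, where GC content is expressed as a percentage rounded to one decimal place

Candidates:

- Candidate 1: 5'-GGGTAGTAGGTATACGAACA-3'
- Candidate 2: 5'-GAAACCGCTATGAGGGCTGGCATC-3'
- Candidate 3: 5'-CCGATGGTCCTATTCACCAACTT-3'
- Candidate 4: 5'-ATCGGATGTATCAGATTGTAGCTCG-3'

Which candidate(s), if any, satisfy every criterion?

Candidate 1 (20 nt, A=7 T=4 G=7 C=2): Tm = 64.9 + 41·(9 − 16.4)/20 = 49.7°C, outside 50.5–60.4°C ✗; GC 9/20 = 45.0%, outside 46.5–61.1% ✗ — fails.
Candidate 2 (24 nt, A=6 T=4 G=8 C=6): Tm = 64.9 + 41·(14 − 16.4)/24 = 60.8°C, outside 50.5–60.4°C ✗; GC 14/24 = 58.3% ✓ — fails.
Candidate 3 (23 nt, A=5 T=7 G=3 C=8): Tm = 64.9 + 41·(11 − 16.4)/23 = 55.3°C ✓; GC 11/23 = 47.8% ✓ — passes.
Candidate 4 (25 nt, A=6 T=8 G=7 C=4): Tm = 64.9 + 41·(11 − 16.4)/25 = 56.0°C ✓; GC 11/25 = 44.0%, outside 46.5–61.1% ✗ — fails.

Candidate 3 only.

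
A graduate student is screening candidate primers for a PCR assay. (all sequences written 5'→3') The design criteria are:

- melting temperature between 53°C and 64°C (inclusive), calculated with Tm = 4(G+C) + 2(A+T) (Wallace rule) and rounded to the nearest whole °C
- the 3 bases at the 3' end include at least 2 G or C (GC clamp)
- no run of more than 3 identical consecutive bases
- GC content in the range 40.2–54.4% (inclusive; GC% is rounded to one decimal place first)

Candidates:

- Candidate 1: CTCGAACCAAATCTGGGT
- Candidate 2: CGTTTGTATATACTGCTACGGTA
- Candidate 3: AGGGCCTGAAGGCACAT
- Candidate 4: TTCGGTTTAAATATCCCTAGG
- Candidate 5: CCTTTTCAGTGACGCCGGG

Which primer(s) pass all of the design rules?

Candidate 1 only.

Candidate 1 (18 nt, A=5 T=4 G=4 C=5): Tm = 2·9 + 4·9 = 54°C ✓; 3' end GGT has 2 G/C ✓; longest run = 3 ✓; GC 9/18 = 50.0% ✓ — passes.
Candidate 2 (23 nt, A=5 T=9 G=5 C=4): Tm = 2·14 + 4·9 = 64°C ✓; 3' end GTA has 1 G/C, need ≥2 ✗; longest run = 3 ✓; GC 9/23 = 39.1%, outside 40.2–54.4% ✗ — fails.
Candidate 3 (17 nt, A=5 T=2 G=6 C=4): Tm = 2·7 + 4·10 = 54°C ✓; 3' end CAT has 1 G/C, need ≥2 ✗; longest run = 3 ✓; GC 10/17 = 58.8%, outside 40.2–54.4% ✗ — fails.
Candidate 4 (21 nt, A=5 T=8 G=4 C=4): Tm = 2·13 + 4·8 = 58°C ✓; 3' end AGG has 2 G/C ✓; longest run = 3 ✓; GC 8/21 = 38.1%, outside 40.2–54.4% ✗ — fails.
Candidate 5 (19 nt, A=2 T=5 G=6 C=6): Tm = 2·7 + 4·12 = 62°C ✓; 3' end GGG has 3 G/C ✓; longest run = 4, exceeds 3 ✗; GC 12/19 = 63.2%, outside 40.2–54.4% ✗ — fails.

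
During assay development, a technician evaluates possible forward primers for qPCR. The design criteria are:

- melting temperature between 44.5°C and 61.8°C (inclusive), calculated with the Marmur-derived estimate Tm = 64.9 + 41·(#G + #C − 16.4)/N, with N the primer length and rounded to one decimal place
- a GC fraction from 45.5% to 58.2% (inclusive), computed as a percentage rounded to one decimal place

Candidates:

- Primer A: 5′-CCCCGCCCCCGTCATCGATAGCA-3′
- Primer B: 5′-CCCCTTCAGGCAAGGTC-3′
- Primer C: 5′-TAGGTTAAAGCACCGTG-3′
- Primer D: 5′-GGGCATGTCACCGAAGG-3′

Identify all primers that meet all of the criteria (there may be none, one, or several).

Primer A (23 nt, A=4 T=3 G=4 C=12): Tm = 64.9 + 41·(16 − 16.4)/23 = 64.2°C, outside 44.5–61.8°C ✗; GC 16/23 = 69.6%, outside 45.5–58.2% ✗ — fails.
Primer B (17 nt, A=3 T=3 G=4 C=7): Tm = 64.9 + 41·(11 − 16.4)/17 = 51.9°C ✓; GC 11/17 = 64.7%, outside 45.5–58.2% ✗ — fails.
Primer C (17 nt, A=5 T=4 G=5 C=3): Tm = 64.9 + 41·(8 − 16.4)/17 = 44.6°C ✓; GC 8/17 = 47.1% ✓ — passes.
Primer D (17 nt, A=4 T=2 G=7 C=4): Tm = 64.9 + 41·(11 − 16.4)/17 = 51.9°C ✓; GC 11/17 = 64.7%, outside 45.5–58.2% ✗ — fails.

Primer C only.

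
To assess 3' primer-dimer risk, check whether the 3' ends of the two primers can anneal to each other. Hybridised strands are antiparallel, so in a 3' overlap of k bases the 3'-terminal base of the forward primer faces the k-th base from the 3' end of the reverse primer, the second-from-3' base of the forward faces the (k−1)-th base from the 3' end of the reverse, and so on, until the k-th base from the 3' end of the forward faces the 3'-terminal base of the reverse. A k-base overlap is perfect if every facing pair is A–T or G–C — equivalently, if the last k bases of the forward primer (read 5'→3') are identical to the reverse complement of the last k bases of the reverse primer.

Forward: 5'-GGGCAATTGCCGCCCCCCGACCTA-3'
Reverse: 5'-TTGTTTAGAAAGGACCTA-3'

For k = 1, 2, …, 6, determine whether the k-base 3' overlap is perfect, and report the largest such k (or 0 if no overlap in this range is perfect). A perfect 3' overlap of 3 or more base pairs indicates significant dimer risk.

Last 6 bases (5'→3') — forward …GACCTA, reverse …GACCTA.
Reverse complement of the reverse primer's last 6 bases: TAGGTC; its first k bases are the reverse complement of the reverse primer's last k bases, so a perfect k-base overlap needs the forward primer's last k bases to equal them.
Comparing (forward last k vs required): k=1: A vs T ✗; k=2: TA vs TA ✓; k=3: CTA vs TAG ✗; k=4: CCTA vs TAGG ✗; k=5: ACCTA vs TAGGT ✗; k=6: GACCTA vs TAGGTC ✗.
Only k = 2 is perfect, so the longest perfect 3' overlap is 2.

Longest perfect overlap: 2 complementary base pairs; below the dimer-risk threshold (threshold 3).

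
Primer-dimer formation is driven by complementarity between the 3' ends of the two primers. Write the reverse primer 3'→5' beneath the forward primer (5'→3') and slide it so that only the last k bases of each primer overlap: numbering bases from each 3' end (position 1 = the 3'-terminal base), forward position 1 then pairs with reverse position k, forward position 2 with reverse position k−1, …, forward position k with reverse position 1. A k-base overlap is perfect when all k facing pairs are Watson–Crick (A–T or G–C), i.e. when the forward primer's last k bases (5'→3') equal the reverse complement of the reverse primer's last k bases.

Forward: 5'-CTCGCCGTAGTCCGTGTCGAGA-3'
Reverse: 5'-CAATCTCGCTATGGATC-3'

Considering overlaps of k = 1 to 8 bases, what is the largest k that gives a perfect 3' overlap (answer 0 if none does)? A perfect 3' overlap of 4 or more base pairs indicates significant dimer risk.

Last 8 bases (5'→3') — forward …TGTCGAGA, reverse …TATGGATC.
Reverse complement of the reverse primer's last 8 bases: GATCCATA; its first k bases are the reverse complement of the reverse primer's last k bases, so a perfect k-base overlap needs the forward primer's last k bases to equal them.
Comparing (forward last k vs required): k=1: A vs G ✗; k=2: GA vs GA ✓; k=3: AGA vs GAT ✗; k=4: GAGA vs GATC ✗; k=5: CGAGA vs GATCC ✗; k=6: TCGAGA vs GATCCA ✗; k=7: GTCGAGA vs GATCCAT ✗; k=8: TGTCGAGA vs GATCCATA ✗.
Only k = 2 is perfect, so the longest perfect 3' overlap is 2.

Longest perfect overlap: 2 complementary base pairs; below the dimer-risk threshold (threshold 4).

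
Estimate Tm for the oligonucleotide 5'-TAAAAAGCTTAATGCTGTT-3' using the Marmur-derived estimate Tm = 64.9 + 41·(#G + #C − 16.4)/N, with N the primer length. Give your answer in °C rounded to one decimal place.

Base counts: A=7, T=7, G=3, C=2; G+C = 5, N = 19.
Tm = 64.9 + 41·(5 − 16.4)/19 = 64.9 + -467.40/19 = 40.3°C.

40.3°C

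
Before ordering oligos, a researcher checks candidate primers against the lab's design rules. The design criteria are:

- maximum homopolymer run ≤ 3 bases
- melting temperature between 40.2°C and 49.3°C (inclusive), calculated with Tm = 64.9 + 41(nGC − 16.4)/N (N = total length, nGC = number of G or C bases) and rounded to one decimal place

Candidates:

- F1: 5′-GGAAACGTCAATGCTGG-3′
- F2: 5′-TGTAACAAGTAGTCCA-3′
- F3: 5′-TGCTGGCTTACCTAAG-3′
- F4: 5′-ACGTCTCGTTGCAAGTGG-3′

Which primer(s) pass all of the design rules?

F1 and F3.

F1 (17 nt, A=5 T=3 G=6 C=3): longest run = 3 ✓; Tm = 64.9 + 41·(9 − 16.4)/17 = 47.1°C ✓ — passes.
F2 (16 nt, A=6 T=4 G=3 C=3): longest run = 2 ✓; Tm = 64.9 + 41·(6 − 16.4)/16 = 38.3°C, outside 40.2–49.3°C ✗ — fails.
F3 (16 nt, A=3 T=5 G=4 C=4): longest run = 2 ✓; Tm = 64.9 + 41·(8 − 16.4)/16 = 43.4°C ✓ — passes.
F4 (18 nt, A=3 T=5 G=6 C=4): longest run = 2 ✓; Tm = 64.9 + 41·(10 − 16.4)/18 = 50.3°C, outside 40.2–49.3°C ✗ — fails.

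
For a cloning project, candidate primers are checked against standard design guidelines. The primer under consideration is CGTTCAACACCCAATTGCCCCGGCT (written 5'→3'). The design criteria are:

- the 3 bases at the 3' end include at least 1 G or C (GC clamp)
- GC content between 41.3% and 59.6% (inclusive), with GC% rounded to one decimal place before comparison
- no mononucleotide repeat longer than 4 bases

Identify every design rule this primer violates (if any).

Base counts: A=5, T=5, G=4, C=11 (length 25).
GC clamp: 3' end GCT has 2 G/C ✓
GC content: GC 15/25 = 60.0%, outside 41.3–59.6% ✗
homopolymer run: longest run = 4 ✓

Fails: GC content.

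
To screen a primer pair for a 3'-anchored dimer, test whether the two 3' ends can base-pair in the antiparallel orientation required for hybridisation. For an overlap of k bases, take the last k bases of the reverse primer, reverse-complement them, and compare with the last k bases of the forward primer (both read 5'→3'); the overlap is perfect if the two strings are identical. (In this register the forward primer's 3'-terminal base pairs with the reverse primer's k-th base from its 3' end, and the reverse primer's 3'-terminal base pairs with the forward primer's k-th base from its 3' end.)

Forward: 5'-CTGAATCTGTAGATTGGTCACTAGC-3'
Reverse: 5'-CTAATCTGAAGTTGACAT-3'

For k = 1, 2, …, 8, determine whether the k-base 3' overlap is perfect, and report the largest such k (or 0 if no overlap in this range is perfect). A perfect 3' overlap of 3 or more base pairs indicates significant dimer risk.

Last 8 bases (5'→3') — forward …TCACTAGC, reverse …GTTGACAT.
Reverse complement of the reverse primer's last 8 bases: ATGTCAAC; its first k bases are the reverse complement of the reverse primer's last k bases, so a perfect k-base overlap needs the forward primer's last k bases to equal them.
Comparing (forward last k vs required): k=1: C vs A ✗; k=2: GC vs AT ✗; k=3: AGC vs ATG ✗; k=4: TAGC vs ATGT ✗; k=5: CTAGC vs ATGTC ✗; k=6: ACTAGC vs ATGTCA ✗; k=7: CACTAGC vs ATGTCAA ✗; k=8: TCACTAGC vs ATGTCAAC ✗.
No overlap length from 1 to 8 is perfect, so the longest perfect 3' overlap is 0.

Longest perfect overlap: 0 complementary base pairs; below the dimer-risk threshold (threshold 3).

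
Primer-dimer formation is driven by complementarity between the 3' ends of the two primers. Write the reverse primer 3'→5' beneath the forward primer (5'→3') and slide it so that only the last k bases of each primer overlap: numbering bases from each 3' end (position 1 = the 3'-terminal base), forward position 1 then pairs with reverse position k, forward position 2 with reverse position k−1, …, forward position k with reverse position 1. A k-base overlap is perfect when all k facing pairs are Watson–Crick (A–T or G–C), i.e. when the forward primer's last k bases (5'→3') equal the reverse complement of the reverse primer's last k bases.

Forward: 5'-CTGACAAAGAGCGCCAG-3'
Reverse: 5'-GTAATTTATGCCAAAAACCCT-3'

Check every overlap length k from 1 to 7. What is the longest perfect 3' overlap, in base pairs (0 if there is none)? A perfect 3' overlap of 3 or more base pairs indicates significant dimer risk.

Longest perfect overlap: 2 complementary base pairs; below the dimer-risk threshold (threshold 3).

Last 7 bases (5'→3') — forward …GCGCCAG, reverse …AAACCCT.
Reverse complement of the reverse primer's last 7 bases: AGGGTTT; its first k bases are the reverse complement of the reverse primer's last k bases, so a perfect k-base overlap needs the forward primer's last k bases to equal them.
Comparing (forward last k vs required): k=1: G vs A ✗; k=2: AG vs AG ✓; k=3: CAG vs AGG ✗; k=4: CCAG vs AGGG ✗; k=5: GCCAG vs AGGGT ✗; k=6: CGCCAG vs AGGGTT ✗; k=7: GCGCCAG vs AGGGTTT ✗.
Only k = 2 is perfect, so the longest perfect 3' overlap is 2.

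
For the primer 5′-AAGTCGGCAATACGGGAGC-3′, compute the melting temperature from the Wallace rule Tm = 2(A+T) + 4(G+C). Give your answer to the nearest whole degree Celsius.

Base counts: A=6, T=2, G=7, C=4 (length 19).
Tm = 2·(6+2) + 4·(7+4) = 2·8 + 4·11 = 16 + 44 = 60°C.

60°C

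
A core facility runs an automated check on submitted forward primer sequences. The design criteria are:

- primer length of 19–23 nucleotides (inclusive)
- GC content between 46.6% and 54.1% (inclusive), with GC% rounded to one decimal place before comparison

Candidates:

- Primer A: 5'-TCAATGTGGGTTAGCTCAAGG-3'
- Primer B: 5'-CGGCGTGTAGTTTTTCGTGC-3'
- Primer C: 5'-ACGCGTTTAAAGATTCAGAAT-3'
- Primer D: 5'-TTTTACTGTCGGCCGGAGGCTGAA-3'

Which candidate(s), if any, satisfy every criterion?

Primer A (21 nt, A=5 T=6 G=7 C=3): length 21 ✓; GC 10/21 = 47.6% ✓ — passes.
Primer B (20 nt, A=1 T=8 G=7 C=4): length 20 ✓; GC 11/20 = 55.0%, outside 46.6–54.1% ✗ — fails.
Primer C (21 nt, A=8 T=6 G=4 C=3): length 21 ✓; GC 7/21 = 33.3%, outside 46.6–54.1% ✗ — fails.
Primer D (24 nt, A=4 T=7 G=8 C=5): length 24, outside 19–23 ✗; GC 13/24 = 54.2%, outside 46.6–54.1% ✗ — fails.

Primer A only.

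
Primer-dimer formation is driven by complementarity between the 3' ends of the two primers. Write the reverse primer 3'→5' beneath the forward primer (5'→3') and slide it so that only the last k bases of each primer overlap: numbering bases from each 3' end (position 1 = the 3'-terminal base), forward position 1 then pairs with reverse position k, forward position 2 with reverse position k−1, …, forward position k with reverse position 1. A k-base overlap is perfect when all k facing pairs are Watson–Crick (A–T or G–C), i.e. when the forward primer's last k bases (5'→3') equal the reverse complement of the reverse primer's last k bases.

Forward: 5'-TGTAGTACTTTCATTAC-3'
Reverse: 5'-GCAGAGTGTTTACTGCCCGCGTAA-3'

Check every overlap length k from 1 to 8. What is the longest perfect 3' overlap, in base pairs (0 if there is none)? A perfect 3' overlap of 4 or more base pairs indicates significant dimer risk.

Longest perfect overlap: 4 complementary base pairs; significant dimer risk (threshold 4).

Last 8 bases (5'→3') — forward …TTCATTAC, reverse …CCGCGTAA.
Reverse complement of the reverse primer's last 8 bases: TTACGCGG; its first k bases are the reverse complement of the reverse primer's last k bases, so a perfect k-base overlap needs the forward primer's last k bases to equal them.
Comparing (forward last k vs required): k=1: C vs T ✗; k=2: AC vs TT ✗; k=3: TAC vs TTA ✗; k=4: TTAC vs TTAC ✓; k=5: ATTAC vs TTACG ✗; k=6: CATTAC vs TTACGC ✗; k=7: TCATTAC vs TTACGCG ✗; k=8: TTCATTAC vs TTACGCGG ✗.
Only k = 4 is perfect, so the longest perfect 3' overlap is 4.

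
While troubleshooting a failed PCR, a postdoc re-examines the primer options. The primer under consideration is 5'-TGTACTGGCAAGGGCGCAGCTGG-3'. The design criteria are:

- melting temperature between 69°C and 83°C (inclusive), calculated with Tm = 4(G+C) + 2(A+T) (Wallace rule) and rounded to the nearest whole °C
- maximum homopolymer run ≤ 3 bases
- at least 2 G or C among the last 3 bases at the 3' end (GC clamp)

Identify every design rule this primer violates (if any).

Base counts: A=4, T=4, G=10, C=5 (length 23).
Tm: Tm = 2·8 + 4·15 = 76°C ✓
homopolymer run: longest run = 3 ✓
GC clamp: 3' end TGG has 2 G/C ✓

Meets all criteria.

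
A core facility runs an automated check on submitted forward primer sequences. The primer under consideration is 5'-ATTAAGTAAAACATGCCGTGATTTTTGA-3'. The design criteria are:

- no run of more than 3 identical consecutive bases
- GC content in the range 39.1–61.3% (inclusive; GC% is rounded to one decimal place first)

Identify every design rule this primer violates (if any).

Base counts: A=10, T=10, G=5, C=3 (length 28).
homopolymer run: longest run = 5, exceeds 3 ✗
GC content: GC 8/28 = 28.6%, outside 39.1–61.3% ✗

Fails: homopolymer run, GC content.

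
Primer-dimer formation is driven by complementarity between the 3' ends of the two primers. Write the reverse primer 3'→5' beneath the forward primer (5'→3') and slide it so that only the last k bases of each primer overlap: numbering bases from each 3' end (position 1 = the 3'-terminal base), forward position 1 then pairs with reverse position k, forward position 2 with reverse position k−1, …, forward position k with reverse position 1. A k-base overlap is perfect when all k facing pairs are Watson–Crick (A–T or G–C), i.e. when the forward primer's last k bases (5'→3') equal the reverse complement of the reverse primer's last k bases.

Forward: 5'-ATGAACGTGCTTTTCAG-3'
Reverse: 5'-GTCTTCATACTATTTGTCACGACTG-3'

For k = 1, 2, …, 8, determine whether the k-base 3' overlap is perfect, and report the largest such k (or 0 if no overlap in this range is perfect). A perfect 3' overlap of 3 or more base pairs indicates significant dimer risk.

Longest perfect overlap: 3 complementary base pairs; significant dimer risk (threshold 3).

Last 8 bases (5'→3') — forward …CTTTTCAG, reverse …CACGACTG.
Reverse complement of the reverse primer's last 8 bases: CAGTCGTG; its first k bases are the reverse complement of the reverse primer's last k bases, so a perfect k-base overlap needs the forward primer's last k bases to equal them.
Comparing (forward last k vs required): k=1: G vs C ✗; k=2: AG vs CA ✗; k=3: CAG vs CAG ✓; k=4: TCAG vs CAGT ✗; k=5: TTCAG vs CAGTC ✗; k=6: TTTCAG vs CAGTCG ✗; k=7: TTTTCAG vs CAGTCGT ✗; k=8: CTTTTCAG vs CAGTCGTG ✗.
Only k = 3 is perfect, so the longest perfect 3' overlap is 3.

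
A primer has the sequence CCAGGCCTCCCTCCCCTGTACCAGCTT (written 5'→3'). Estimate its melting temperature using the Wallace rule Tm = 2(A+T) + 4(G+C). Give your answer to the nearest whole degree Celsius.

Base counts: A=3, T=6, G=4, C=14 (length 27).
Tm = 2·(3+6) + 4·(4+14) = 2·9 + 4·18 = 18 + 72 = 90°C.

90°C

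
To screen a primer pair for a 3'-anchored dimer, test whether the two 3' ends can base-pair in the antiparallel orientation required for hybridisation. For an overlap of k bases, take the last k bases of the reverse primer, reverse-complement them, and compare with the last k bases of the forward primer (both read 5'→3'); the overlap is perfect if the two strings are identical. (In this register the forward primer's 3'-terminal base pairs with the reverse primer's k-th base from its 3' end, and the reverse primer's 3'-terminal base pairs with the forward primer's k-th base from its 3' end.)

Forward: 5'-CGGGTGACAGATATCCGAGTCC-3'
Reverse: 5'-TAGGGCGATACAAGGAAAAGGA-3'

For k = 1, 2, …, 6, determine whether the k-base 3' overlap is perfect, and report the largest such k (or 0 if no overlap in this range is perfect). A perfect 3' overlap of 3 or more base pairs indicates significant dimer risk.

Longest perfect overlap: 3 complementary base pairs; significant dimer risk (threshold 3).

Last 6 bases (5'→3') — forward …GAGTCC, reverse …AAAGGA.
Reverse complement of the reverse primer's last 6 bases: TCCTTT; its first k bases are the reverse complement of the reverse primer's last k bases, so a perfect k-base overlap needs the forward primer's last k bases to equal them.
Comparing (forward last k vs required): k=1: C vs T ✗; k=2: CC vs TC ✗; k=3: TCC vs TCC ✓; k=4: GTCC vs TCCT ✗; k=5: AGTCC vs TCCTT ✗; k=6: GAGTCC vs TCCTTT ✗.
Only k = 3 is perfect, so the longest perfect 3' overlap is 3.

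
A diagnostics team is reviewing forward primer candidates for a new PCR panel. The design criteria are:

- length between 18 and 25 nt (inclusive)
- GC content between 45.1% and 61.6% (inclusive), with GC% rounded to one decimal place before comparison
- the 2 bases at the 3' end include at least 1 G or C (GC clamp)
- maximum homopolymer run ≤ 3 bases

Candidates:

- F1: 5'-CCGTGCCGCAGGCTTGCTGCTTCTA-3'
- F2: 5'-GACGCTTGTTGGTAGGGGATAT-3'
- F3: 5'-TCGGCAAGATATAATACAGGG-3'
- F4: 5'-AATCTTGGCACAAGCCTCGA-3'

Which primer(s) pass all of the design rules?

F4 only.

F1 (25 nt, A=2 T=7 G=7 C=9): length 25 ✓; GC 16/25 = 64.0%, outside 45.1–61.6% ✗; 3' end TA has 0 G/C, need ≥1 ✗; longest run = 2 ✓ — fails.
F2 (22 nt, A=4 T=7 G=9 C=2): length 22 ✓; GC 11/22 = 50.0% ✓; 3' end AT has 0 G/C, need ≥1 ✗; longest run = 4, exceeds 3 ✗ — fails.
F3 (21 nt, A=8 T=4 G=6 C=3): length 21 ✓; GC 9/21 = 42.9%, outside 45.1–61.6% ✗; 3' end GG has 2 G/C ✓; longest run = 3 ✓ — fails.
F4 (20 nt, A=6 T=4 G=4 C=6): length 20 ✓; GC 10/20 = 50.0% ✓; 3' end GA has 1 G/C ✓; longest run = 2 ✓ — passes.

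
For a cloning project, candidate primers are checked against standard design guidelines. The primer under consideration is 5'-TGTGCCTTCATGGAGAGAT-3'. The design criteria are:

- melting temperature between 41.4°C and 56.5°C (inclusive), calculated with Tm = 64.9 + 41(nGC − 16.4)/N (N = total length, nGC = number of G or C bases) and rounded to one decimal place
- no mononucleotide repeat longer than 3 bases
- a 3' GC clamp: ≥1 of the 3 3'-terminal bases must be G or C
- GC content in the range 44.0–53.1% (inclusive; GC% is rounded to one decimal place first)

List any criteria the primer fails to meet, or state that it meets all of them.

Meets all criteria.

Base counts: A=4, T=6, G=6, C=3 (length 19).
Tm: Tm = 64.9 + 41·(9 − 16.4)/19 = 48.9°C ✓
homopolymer run: longest run = 2 ✓
GC clamp: 3' end GAT has 1 G/C ✓
GC content: GC 9/19 = 47.4% ✓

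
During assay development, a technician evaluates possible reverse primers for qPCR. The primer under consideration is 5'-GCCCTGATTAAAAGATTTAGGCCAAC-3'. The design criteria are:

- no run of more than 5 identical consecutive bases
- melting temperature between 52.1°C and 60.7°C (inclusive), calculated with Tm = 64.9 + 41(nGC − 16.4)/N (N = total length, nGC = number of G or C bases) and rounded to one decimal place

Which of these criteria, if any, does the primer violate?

Base counts: A=9, T=6, G=5, C=6 (length 26).
homopolymer run: longest run = 4 ✓
Tm: Tm = 64.9 + 41·(11 − 16.4)/26 = 56.4°C ✓

Meets all criteria.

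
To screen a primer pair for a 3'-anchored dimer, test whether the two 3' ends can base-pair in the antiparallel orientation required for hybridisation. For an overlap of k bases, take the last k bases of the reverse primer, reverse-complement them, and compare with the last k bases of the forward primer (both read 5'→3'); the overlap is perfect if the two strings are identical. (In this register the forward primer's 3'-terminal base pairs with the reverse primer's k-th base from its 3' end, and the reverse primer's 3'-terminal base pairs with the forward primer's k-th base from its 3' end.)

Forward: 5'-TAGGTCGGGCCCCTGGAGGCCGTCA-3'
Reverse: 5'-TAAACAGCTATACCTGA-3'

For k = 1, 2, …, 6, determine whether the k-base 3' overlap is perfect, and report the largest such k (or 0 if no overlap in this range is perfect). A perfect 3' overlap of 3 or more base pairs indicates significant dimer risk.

Last 6 bases (5'→3') — forward …CCGTCA, reverse …ACCTGA.
Reverse complement of the reverse primer's last 6 bases: TCAGGT; its first k bases are the reverse complement of the reverse primer's last k bases, so a perfect k-base overlap needs the forward primer's last k bases to equal them.
Comparing (forward last k vs required): k=1: A vs T ✗; k=2: CA vs TC ✗; k=3: TCA vs TCA ✓; k=4: GTCA vs TCAG ✗; k=5: CGTCA vs TCAGG ✗; k=6: CCGTCA vs TCAGGT ✗.
Only k = 3 is perfect, so the longest perfect 3' overlap is 3.

Longest perfect overlap: 3 complementary base pairs; significant dimer risk (threshold 3).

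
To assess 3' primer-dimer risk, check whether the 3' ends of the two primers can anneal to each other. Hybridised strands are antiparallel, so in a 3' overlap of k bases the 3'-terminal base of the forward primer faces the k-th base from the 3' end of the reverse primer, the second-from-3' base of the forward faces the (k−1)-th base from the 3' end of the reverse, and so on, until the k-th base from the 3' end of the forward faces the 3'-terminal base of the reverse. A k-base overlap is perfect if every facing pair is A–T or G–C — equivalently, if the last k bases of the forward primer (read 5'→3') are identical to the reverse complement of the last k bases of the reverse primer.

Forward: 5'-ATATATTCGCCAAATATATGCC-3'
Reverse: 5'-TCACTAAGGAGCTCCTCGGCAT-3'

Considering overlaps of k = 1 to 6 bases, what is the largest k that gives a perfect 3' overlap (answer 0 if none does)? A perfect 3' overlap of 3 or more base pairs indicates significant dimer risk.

Last 6 bases (5'→3') — forward …TATGCC, reverse …CGGCAT.
Reverse complement of the reverse primer's last 6 bases: ATGCCG; its first k bases are the reverse complement of the reverse primer's last k bases, so a perfect k-base overlap needs the forward primer's last k bases to equal them.
Comparing (forward last k vs required): k=1: C vs A ✗; k=2: CC vs AT ✗; k=3: GCC vs ATG ✗; k=4: TGCC vs ATGC ✗; k=5: ATGCC vs ATGCC ✓; k=6: TATGCC vs ATGCCG ✗.
Only k = 5 is perfect, so the longest perfect 3' overlap is 5.

Longest perfect overlap: 5 complementary base pairs; significant dimer risk (threshold 3).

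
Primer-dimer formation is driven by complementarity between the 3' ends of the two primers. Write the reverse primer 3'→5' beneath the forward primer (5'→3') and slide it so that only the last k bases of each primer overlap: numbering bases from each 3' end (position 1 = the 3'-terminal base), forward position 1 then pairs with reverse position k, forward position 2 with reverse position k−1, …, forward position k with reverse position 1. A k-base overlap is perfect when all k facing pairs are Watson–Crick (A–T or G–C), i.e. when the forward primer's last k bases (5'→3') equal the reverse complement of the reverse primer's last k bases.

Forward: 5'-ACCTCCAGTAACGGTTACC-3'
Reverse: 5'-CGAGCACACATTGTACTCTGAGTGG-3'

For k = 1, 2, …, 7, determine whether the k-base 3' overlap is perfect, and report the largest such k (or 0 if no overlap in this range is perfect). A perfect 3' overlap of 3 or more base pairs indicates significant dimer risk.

Longest perfect overlap: 2 complementary base pairs; below the dimer-risk threshold (threshold 3).

Last 7 bases (5'→3') — forward …GGTTACC, reverse …TGAGTGG.
Reverse complement of the reverse primer's last 7 bases: CCACTCA; its first k bases are the reverse complement of the reverse primer's last k bases, so a perfect k-base overlap needs the forward primer's last k bases to equal them.
Comparing (forward last k vs required): k=1: C vs C ✓; k=2: CC vs CC ✓; k=3: ACC vs CCA ✗; k=4: TACC vs CCAC ✗; k=5: TTACC vs CCACT ✗; k=6: GTTACC vs CCACTC ✗; k=7: GGTTACC vs CCACTCA ✗.
Perfect overlaps at k = 1, 2; the largest is 2.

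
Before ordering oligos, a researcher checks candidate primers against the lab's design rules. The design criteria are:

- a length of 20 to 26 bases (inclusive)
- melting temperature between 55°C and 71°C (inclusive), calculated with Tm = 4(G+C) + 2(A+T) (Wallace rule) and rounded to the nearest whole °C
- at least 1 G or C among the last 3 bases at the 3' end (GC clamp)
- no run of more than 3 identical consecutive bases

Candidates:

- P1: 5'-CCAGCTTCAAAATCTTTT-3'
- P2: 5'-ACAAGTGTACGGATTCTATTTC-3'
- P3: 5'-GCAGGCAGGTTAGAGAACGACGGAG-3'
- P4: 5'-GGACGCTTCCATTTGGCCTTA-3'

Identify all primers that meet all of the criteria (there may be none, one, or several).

P1 (18 nt, A=5 T=7 G=1 C=5): length 18, outside 20–26 ✗; Tm = 2·12 + 4·6 = 48°C, outside 55–71°C ✗; 3' end TTT has 0 G/C, need ≥1 ✗; longest run = 4, exceeds 3 ✗ — fails.
P2 (22 nt, A=6 T=8 G=4 C=4): length 22 ✓; Tm = 2·14 + 4·8 = 60°C ✓; 3' end TTC has 1 G/C ✓; longest run = 3 ✓ — passes.
P3 (25 nt, A=8 T=2 G=11 C=4): length 25 ✓; Tm = 2·10 + 4·15 = 80°C, outside 55–71°C ✗; 3' end GAG has 2 G/C ✓; longest run = 2 ✓ — fails.
P4 (21 nt, A=3 T=7 G=5 C=6): length 21 ✓; Tm = 2·10 + 4·11 = 64°C ✓; 3' end TTA has 0 G/C, need ≥1 ✗; longest run = 3 ✓ — fails.

P2 only.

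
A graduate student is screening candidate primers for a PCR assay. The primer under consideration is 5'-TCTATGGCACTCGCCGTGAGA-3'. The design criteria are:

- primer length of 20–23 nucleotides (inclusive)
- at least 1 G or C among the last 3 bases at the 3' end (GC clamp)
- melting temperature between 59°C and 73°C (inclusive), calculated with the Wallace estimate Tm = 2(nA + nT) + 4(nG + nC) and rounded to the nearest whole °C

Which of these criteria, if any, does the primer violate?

Base counts: A=4, T=5, G=6, C=6 (length 21).
length: length 21 ✓
GC clamp: 3' end AGA has 1 G/C ✓
Tm: Tm = 2·9 + 4·12 = 66°C ✓

Meets all criteria.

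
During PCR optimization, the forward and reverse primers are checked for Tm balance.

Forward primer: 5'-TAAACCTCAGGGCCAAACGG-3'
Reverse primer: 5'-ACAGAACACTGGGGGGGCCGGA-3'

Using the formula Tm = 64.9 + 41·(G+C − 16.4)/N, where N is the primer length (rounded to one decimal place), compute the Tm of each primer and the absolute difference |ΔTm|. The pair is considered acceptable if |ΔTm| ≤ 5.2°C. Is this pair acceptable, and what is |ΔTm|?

|ΔTm| = 8.5°C; the pair is not acceptable.

Forward: G+C = 11, N = 20 → Tm = 64.9 + 41·(11 − 16.4)/20 = 53.8°C.
Reverse: G+C = 15, N = 22 → Tm = 64.9 + 41·(15 − 16.4)/22 = 62.3°C.
|ΔTm| = |53.8 − 62.3| = 8.5°C, > 5.2°C.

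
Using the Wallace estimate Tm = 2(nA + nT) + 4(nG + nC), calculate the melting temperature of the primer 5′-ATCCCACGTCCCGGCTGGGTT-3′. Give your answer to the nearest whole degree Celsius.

70°C

Base counts: A=2, T=5, G=6, C=8 (length 21).
Tm = 2·(2+5) + 4·(6+8) = 2·7 + 4·14 = 14 + 56 = 70°C.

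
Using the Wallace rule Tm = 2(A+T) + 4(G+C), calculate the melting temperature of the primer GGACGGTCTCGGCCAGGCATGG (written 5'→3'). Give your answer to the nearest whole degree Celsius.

Base counts: A=3, T=3, G=10, C=6 (length 22).
Tm = 2·(3+3) + 4·(10+6) = 2·6 + 4·16 = 12 + 64 = 76°C.

76°C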